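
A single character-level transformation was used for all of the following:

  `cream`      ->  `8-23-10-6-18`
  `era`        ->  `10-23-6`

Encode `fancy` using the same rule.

11-6-19-8-30

c is letter #3 and maps to 8: an offset of 5. The number is (letter's place in the alphabet, a=1) + 5.
On fancy: f=6→11, a=1→6, n=14→19, c=3→8, y=25→30.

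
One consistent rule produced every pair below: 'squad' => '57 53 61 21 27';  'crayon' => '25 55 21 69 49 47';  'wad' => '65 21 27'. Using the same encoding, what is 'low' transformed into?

s(#19)→57 and q(#17)→53: differences scale by 2, so n = 2·pos + 19. Each letter becomes 2×(its alphabet position, a=1..z=26) + 19.
For low: l=12→43, o=15→49, w=23→65.

43 49 65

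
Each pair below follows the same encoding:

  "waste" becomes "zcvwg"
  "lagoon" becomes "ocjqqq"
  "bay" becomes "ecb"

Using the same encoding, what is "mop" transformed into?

pqs

The shift depends on letter class: consonant w→z is +3, but vowel a→c is +2. Two shifts are in play — +2 for a/e/i/o/u, +3 for every other letter.
For mop: m(cons)+3=p, o(vowel)+2=q, p(cons)+3=s.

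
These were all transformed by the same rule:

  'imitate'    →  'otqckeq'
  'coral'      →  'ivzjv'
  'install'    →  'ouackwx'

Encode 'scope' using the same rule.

yjwyo

In imitate: i→o is +6, m→t is +7, i→q is +8, t→c is +9 — the shift increases by 1 each position. Each letter shifts forward by (position + 6), i.e. 6, 7, 8, … — the shift grows by one for each successive letter.
Applying it to scope: s+6=y, c+7=j, o+8=w, p+9=y, e+10=o.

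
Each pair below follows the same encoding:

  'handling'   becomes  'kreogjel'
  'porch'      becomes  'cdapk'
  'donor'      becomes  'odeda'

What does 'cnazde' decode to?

This is an affine cipher: with a=0,…,z=25, each position x becomes (25x+17) mod 26.
Undoing it on cnazde: c(2)→25·(2−17)≡15=p; n(13)→25·(13−17)≡4=e; a(0)→25·(0−17)≡17=r; z(25)→25·(25−17)≡18=s; d(3)→25·(3−17)≡14=o; e(4)→25·(4−17)≡13=n (all mod 26).

person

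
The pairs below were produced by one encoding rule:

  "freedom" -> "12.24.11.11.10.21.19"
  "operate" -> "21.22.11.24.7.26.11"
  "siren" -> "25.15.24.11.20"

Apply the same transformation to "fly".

Each letter is replaced by its alphabet position (a=1..z=26) + 6.
For fly: f=6→12, l=12→18, y=25→31.

12.18.31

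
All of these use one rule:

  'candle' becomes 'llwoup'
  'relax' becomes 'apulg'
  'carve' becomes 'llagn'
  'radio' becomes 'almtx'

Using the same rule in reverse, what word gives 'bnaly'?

Shifts by position in candle: pos 0: c→l (+9), pos 1: a→l (+11), pos 2: n→w (+9), pos 3: d→o (+11) — repeating every 2. A repeating key of period 2 is used — shifts +9, +11 over and over.
Decoding bnaly: b−9=s, n−11=c, a−9=r, l−11=a, y−9=p.

scrap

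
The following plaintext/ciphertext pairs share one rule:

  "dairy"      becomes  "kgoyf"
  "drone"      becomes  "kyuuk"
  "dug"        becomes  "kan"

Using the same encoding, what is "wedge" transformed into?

The rule splits by letter class: vowels +6, consonants +7.
For wedge: w(cons)+7=d, e(vowel)+6=k, d(cons)+7=k, g(cons)+7=n, e(vowel)+6=k.

dkknk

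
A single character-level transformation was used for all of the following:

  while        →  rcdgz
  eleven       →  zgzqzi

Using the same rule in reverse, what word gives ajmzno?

forest

This is a Caesar cipher with shift 21.
Reversing it on ajmzno: a−21=f, j−21=o, m−21=r, z−21=e, n−21=s, o−21=t.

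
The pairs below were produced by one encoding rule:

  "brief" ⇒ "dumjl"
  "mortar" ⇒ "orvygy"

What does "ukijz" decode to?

sheet

In brief: b→d is +2, r→u is +3, i→m is +4, e→j is +5 — the shift increases by 1 each position. Each letter shifts forward by (position + 2), i.e. 2, 3, 4, … — the shift grows by one for each successive letter.
Undoing it on ukijz: u−2=s, k−3=h, i−4=e, j−5=e, z−6=t.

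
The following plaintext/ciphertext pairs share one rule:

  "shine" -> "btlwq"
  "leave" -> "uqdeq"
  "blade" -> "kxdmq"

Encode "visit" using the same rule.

Shifts by position in shine: pos 0: s→b (+9), pos 1: h→t (+12), pos 2: i→l (+3), pos 3: n→w (+9), pos 4: e→q (+12) — repeating every 3. The shifts repeat in a cycle of length 3: positions 0,1,… shift by +9, +12, +3, then the pattern repeats.
For visit: v+9=e, i+12=u, s+3=v, i+9=r, t+12=f.

euvrf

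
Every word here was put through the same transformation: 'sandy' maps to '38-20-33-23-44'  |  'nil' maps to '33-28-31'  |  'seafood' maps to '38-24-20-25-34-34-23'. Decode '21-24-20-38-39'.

s is letter #19 and maps to 38: an offset of 19. The number is (letter's place in the alphabet, a=1) + 19.
Undoing it on 21-24-20-38-39: 21→(21−19)÷1=2=b, 24→(24−19)÷1=5=e, 20→(20−19)÷1=1=a, 38→(38−19)÷1=19=s, 39→(39−19)÷1=20=t.

beast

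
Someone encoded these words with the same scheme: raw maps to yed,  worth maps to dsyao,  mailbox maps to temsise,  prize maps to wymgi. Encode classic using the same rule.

jsezzmj

Vowels shift forward by 4 and consonants shift forward by 7.
Applying it to classic: c(cons)+7=j, l(cons)+7=s, a(vowel)+4=e, s(cons)+7=z, s(cons)+7=z, i(vowel)+4=m, c(cons)+7=j.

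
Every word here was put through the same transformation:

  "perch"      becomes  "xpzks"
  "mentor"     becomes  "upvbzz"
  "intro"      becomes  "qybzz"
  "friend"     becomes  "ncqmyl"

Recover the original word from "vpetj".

newly

Shifts by position in perch: pos 0: p→x (+8), pos 1: e→p (+11), pos 2: r→z (+8), pos 3: c→k (+8), pos 4: h→s (+11) — repeating every 3. The shifts repeat in a cycle of length 3: positions 0,1,… shift by +8, +11, +8, then the pattern repeats.
Undoing it on vpetj: v−8=n, p−11=e, e−8=w, t−8=l, j−11=y.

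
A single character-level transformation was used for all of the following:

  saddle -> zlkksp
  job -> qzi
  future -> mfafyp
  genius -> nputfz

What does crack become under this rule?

The shift depends on letter class: consonant s→z is +7, but vowel a→l is +11. The rule splits by letter class: vowels +11, consonants +7.
For crack: c(cons)+7=j, r(cons)+7=y, a(vowel)+11=l, c(cons)+7=j, k(cons)+7=r.

jyljr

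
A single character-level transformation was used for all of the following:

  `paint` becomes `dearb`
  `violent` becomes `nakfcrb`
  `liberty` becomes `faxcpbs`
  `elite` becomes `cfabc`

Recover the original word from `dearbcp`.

painter

p(15)→d(3) and a(0)→e(4) fit y≡19x+4 (mod 26); the inverse of 19 mod 26 is 11. Each letter's alphabet position (a=0..z=25) is mapped through 19·x+4 mod 26 — an affine cipher.
Decoding dearbcp: d(3)→11·(3−4)≡15=p; e(4)→11·(4−4)≡0=a; a(0)→11·(0−4)≡8=i; r(17)→11·(17−4)≡13=n; b(1)→11·(1−4)≡19=t; c(2)→11·(2−4)≡4=e; p(15)→11·(15−4)≡17=r (all mod 26).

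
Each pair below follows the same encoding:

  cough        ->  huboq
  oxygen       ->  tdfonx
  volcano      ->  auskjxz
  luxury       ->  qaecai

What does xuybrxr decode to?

sorting

In cough: c→h is +5, o→u is +6, u→b is +7, g→o is +8 — the shift increases by 1 each position. Each letter shifts forward by (position + 5), i.e. 5, 6, 7, … — the shift grows by one for each successive letter.
Decoding xuybrxr: x−5=s, u−6=o, y−7=r, b−8=t, r−9=i, x−10=n, r−11=g.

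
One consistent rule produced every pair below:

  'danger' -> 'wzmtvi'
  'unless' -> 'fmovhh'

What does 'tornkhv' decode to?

This is the alphabet-reversal cipher (Atbash): a becomes z, b becomes y, etc.
Undoing it on tornkhv: t↔g, o↔l, r↔i, n↔m, k↔p, h↔s, v↔e.

glimpse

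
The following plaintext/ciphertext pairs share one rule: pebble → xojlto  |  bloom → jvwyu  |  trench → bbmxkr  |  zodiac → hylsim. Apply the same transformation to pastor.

xkadwb

Shifts by position in pebble: pos 0: p→x (+8), pos 1: e→o (+10), pos 2: b→j (+8), pos 3: b→l (+10) — repeating every 2. The shifts repeat in a cycle of length 2: positions 0,1,… shift by +8, +10, then the pattern repeats.
Applying it to pastor: p+8=x, a+10=k, s+8=a, t+10=d, o+8=w, r+10=b.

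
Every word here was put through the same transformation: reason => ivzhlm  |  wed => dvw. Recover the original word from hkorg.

Each pair mirrors across the alphabet (r↔i, e↔v, a↔z): positions sum to 25. This is the alphabet-reversal cipher (Atbash): a becomes z, b becomes y, etc.
Reversing it on hkorg: h↔s, k↔p, o↔l, r↔i, g↔t.

split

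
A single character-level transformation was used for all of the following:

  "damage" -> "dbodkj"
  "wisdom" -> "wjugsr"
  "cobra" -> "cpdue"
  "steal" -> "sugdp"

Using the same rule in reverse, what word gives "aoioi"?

In damage: d→d is +0, a→b is +1, m→o is +2, a→d is +3 — the shift increases by 1 each position. The shift increases by 1 at each position, starting from +0: 0, 1, 2, ….
Undoing it on aoioi: a−0=a, o−1=n, i−2=g, o−3=l, i−4=e.

angle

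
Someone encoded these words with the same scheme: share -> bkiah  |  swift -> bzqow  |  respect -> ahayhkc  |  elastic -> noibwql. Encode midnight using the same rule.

vllwloqw

Shifts by position in share: pos 0: s→b (+9), pos 1: h→k (+3), pos 2: a→i (+8), pos 3: r→a (+9), pos 4: e→h (+3) — repeating every 3. It's a Vigenère-style cipher with numeric key [9,3,8]: position i shifts by key[i mod 3].
Applying it to midnight: m+9=v, i+3=l, d+8=l, n+9=w, i+3=l, g+8=o, h+9=q, t+3=w.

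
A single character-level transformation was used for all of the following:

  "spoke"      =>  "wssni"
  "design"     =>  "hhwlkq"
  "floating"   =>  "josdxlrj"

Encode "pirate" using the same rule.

It's a Vigenère-style cipher with numeric key [4,3]: position i shifts by key[i mod 2].
On pirate: p+4=t, i+3=l, r+4=v, a+3=d, t+4=x, e+3=h.

tlvdxh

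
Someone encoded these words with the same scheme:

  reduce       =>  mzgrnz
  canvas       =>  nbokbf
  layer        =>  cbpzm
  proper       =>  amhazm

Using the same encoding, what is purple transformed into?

armacz

r(17)→m(12) and e(4)→z(25) fit y≡19x+1 (mod 26); the inverse of 19 mod 26 is 11. This is an affine cipher: with a=0,…,z=25, each position x becomes (19x+1) mod 26.
On purple: p(15)→19·15+1≡0=a; u(20)→19·20+1≡17=r; r(17)→19·17+1≡12=m; p(15)→19·15+1≡0=a; l(11)→19·11+1≡2=c; e(4)→19·4+1≡25=z (all mod 26).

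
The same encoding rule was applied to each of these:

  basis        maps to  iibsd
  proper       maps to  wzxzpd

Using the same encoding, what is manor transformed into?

tiwyc

In basis: b→i is +7, a→i is +8, s→b is +9, i→s is +10 — the shift increases by 1 each position. Each letter shifts forward by (position + 7), i.e. 7, 8, 9, … — the shift grows by one for each successive letter.
Applying it to manor: m+7=t, a+8=i, n+9=w, o+10=y, r+11=c.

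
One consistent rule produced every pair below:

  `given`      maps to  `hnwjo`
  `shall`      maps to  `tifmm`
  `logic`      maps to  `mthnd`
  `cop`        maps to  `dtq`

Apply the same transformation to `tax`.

ufy

The shift depends on letter class: consonant g→h is +1, but vowel i→n is +5. Vowels shift forward by 5 and consonants shift forward by 1.
Applying it to tax: t(cons)+1=u, a(vowel)+5=f, x(cons)+1=y.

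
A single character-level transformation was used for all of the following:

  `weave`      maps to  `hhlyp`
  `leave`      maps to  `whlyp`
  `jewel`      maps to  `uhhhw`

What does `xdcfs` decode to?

march

Shifts by position in weave: pos 0: w→h (+11), pos 1: e→h (+3), pos 2: a→l (+11), pos 3: v→y (+3) — repeating every 2. The shifts repeat in a cycle of length 2: positions 0,1,… shift by +11, +3, then the pattern repeats.
Reversing it on xdcfs: x−11=m, d−3=a, c−11=r, f−3=c, s−11=h.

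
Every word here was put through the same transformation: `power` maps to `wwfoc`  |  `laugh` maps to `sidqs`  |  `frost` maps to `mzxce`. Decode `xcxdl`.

In power: p→w is +7, o→w is +8, w→f is +9, e→o is +10 — the shift increases by 1 each position. Each letter shifts forward by (position + 7), i.e. 7, 8, 9, … — the shift grows by one for each successive letter.
Reversing it on xcxdl: x−7=q, c−8=u, x−9=o, d−10=t, l−11=a.

quota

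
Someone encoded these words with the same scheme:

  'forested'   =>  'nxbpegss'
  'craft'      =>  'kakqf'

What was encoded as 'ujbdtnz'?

marshal

Each letter shifts forward by (position + 8), i.e. 8, 9, 10, … — the shift grows by one for each successive letter.
Decoding ujbdtnz: u−8=m, j−9=a, b−10=r, d−11=s, t−12=h, n−13=a, z−14=l.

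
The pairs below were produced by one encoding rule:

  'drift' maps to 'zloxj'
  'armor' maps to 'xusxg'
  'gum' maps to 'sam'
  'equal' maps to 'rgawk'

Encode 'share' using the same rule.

The output letters match the input read backwards, each shifted +6: drift reversed is tfird. The word is reversed, then every letter is shifted forward by 6.
For share: reverse → erahs; then shift: e+6=k, r+6=x, a+6=g, h+6=n, s+6=y.

kxgny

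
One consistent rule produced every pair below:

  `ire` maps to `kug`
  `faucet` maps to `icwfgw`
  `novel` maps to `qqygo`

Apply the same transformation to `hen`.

kgq

The shift depends on letter class: consonant r→u is +3, but vowel i→k is +2. Vowels shift forward by 2 and consonants shift forward by 3.
On hen: h(cons)+3=k, e(vowel)+2=g, n(cons)+3=q.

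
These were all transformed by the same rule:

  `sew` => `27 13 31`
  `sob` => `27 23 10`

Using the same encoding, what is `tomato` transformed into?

s is letter #19 and maps to 27: an offset of 8. The number is (letter's place in the alphabet, a=1) + 8.
Applying it to tomato: t=20→28, o=15→23, m=13→21, a=1→9, t=20→28, o=15→23.

28 23 21 9 28 23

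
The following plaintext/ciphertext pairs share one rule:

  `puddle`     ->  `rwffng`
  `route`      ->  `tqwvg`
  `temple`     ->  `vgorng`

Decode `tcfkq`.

radio

This is a Caesar cipher with shift 2.
Reversing it on tcfkq: t−2=r, c−2=a, f−2=d, k−2=i, q−2=o.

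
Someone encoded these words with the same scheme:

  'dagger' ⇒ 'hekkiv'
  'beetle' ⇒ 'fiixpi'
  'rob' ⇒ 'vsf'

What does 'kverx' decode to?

Compare letters: d→h is +4, a→e is +4, g→k is +4 — a constant shift. Every letter moves 4 places later in the alphabet, wrapping around z→a.
Undoing it on kverx: k−4=g, v−4=r, e−4=a, r−4=n, x−4=t.

grant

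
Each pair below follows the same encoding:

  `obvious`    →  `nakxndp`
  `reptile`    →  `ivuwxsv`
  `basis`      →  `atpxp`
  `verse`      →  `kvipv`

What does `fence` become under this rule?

Each letter's alphabet position (a=0..z=25) is mapped through 7·x+19 mod 26 — an affine cipher.
On fence: f(5)→7·5+19≡2=c; e(4)→7·4+19≡21=v; n(13)→7·13+19≡6=g; c(2)→7·2+19≡7=h; e(4)→7·4+19≡21=v (all mod 26).

cvghv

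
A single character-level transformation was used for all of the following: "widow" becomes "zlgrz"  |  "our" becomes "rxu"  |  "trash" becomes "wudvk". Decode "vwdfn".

Compare letters: w→z is +3, i→l is +3, d→g is +3 — a constant shift. This is a Caesar cipher with shift 3.
Reversing it on vwdfn: v−3=s, w−3=t, d−3=a, f−3=c, n−3=k.

stack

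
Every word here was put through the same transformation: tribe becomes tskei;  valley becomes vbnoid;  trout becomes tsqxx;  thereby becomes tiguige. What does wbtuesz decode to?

In tribe: t→t is +0, r→s is +1, i→k is +2, b→e is +3 — the shift increases by 1 each position. Letter i (0-indexed) is shifted by i+0, so successive shifts are 0, 1, 2, ….
Reversing it on wbtuesz: w−0=w, b−1=a, t−2=r, u−3=r, e−4=a, s−5=n, z−6=t.

warrant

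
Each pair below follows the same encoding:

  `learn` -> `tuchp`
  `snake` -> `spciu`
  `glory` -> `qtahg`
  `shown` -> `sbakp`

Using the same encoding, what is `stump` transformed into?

sdoel

l(11)→t(19) and e(4)→u(20) fit y≡11x+2 (mod 26); the inverse of 11 mod 26 is 19. Treating letters as 0–25, the rule is x ↦ 11x + 2 (mod 26).
On stump: s(18)→11·18+2≡18=s; t(19)→11·19+2≡3=d; u(20)→11·20+2≡14=o; m(12)→11·12+2≡4=e; p(15)→11·15+2≡11=l (all mod 26).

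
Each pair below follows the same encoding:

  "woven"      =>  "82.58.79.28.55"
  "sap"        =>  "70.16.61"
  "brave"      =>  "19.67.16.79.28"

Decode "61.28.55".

pen

w(#23)→82 and o(#15)→58: differences scale by 3, so n = 3·pos + 13. The formula is n = 3×(alphabet index, a=1) + 13.
Reversing it on 61.28.55: 61→(61−13)÷3=16=p, 28→(28−13)÷3=5=e, 55→(55−13)÷3=14=n.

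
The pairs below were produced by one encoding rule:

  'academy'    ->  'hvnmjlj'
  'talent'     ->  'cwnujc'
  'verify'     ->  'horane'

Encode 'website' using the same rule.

ncrbknf

Two steps: reverse the string, then apply a Caesar shift of +9.
For website: reverse → etisbew; then shift: e+9=n, t+9=c, i+9=r, s+9=b, b+9=k, e+9=n, w+9=f.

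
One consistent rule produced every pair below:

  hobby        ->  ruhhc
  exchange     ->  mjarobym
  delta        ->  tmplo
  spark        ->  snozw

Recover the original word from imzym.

This is an affine cipher: with a=0,…,z=25, each position x becomes (19x+14) mod 26.
Undoing it on imzym: i(8)→11·(8−14)≡12=m; m(12)→11·(12−14)≡4=e; z(25)→11·(25−14)≡17=r; y(24)→11·(24−14)≡6=g; m(12)→11·(12−14)≡4=e (all mod 26).

merge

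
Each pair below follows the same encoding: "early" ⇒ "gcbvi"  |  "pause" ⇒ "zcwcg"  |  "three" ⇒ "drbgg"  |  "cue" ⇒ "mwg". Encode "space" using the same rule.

czcmg

The shift depends on letter class: consonant r→b is +10, but vowel e→g is +2. The rule splits by letter class: vowels +2, consonants +10.
For space: s(cons)+10=c, p(cons)+10=z, a(vowel)+2=c, c(cons)+10=m, e(vowel)+2=g.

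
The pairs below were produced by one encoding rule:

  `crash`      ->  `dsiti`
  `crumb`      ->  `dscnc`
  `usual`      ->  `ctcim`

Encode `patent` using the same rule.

The shift depends on letter class: consonant c→d is +1, but vowel a→i is +8. Two shifts are in play — +8 for a/e/i/o/u, +1 for every other letter.
Applying it to patent: p(cons)+1=q, a(vowel)+8=i, t(cons)+1=u, e(vowel)+8=m, n(cons)+1=o, t(cons)+1=u.

qiumou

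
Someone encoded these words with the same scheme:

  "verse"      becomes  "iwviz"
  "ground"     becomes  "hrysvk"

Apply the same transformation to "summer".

viqqyw

Read the word backwards and shift each letter +4.
On summer: reverse → remmus; then shift: r+4=v, e+4=i, m+4=q, m+4=q, u+4=y, s+4=w.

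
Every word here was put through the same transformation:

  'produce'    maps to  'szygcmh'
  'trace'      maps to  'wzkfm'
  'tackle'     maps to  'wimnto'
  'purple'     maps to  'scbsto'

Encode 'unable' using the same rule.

xvketo

Shifts by position in produce: pos 0: p→s (+3), pos 1: r→z (+8), pos 2: o→y (+10), pos 3: d→g (+3), pos 4: u→c (+8), pos 5: c→m (+10) — repeating every 3. The shifts repeat in a cycle of length 3: positions 0,1,… shift by +3, +8, +10, then the pattern repeats.
Applying it to unable: u+3=x, n+8=v, a+10=k, b+3=e, l+8=t, e+10=o.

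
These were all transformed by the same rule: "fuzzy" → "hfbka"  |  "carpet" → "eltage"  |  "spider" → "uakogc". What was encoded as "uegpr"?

steep

The shifts repeat in a cycle of length 2: positions 0,1,… shift by +2, +11, then the pattern repeats.
Reversing it on uegpr: u−2=s, e−11=t, g−2=e, p−11=e, r−2=p.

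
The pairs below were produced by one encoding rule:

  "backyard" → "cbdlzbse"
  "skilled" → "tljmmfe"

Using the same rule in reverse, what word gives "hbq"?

Compare letters: b→c is +1, a→b is +1, c→d is +1 — a constant shift. Every letter moves 1 place later in the alphabet, wrapping around z→a.
Undoing it on hbq: h−1=g, b−1=a, q−1=p.

gap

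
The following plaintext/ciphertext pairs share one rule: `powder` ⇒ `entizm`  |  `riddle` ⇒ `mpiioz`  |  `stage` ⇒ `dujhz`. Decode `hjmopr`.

p(15)→e(4) and o(14)→n(13) fit y≡17x+9 (mod 26); the inverse of 17 mod 26 is 23. Each letter's alphabet position (a=0..z=25) is mapped through 17·x+9 mod 26 — an affine cipher.
Undoing it on hjmopr: h(7)→23·(7−9)≡6=g; j(9)→23·(9−9)≡0=a; m(12)→23·(12−9)≡17=r; o(14)→23·(14−9)≡11=l; p(15)→23·(15−9)≡8=i; r(17)→23·(17−9)≡2=c (all mod 26).

garlic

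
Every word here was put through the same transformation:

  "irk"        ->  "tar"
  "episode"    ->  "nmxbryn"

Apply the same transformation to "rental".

The output letters match the input read backwards, each shifted +9: irk reversed is kri. Two steps: reverse the string, then apply a Caesar shift of +9.
On rental: reverse → latner; then shift: l+9=u, a+9=j, t+9=c, n+9=w, e+9=n, r+9=a.

ujcwna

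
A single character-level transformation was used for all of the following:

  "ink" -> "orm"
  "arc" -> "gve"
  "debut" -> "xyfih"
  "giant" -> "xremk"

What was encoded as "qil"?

The output letters match the input read backwards, each shifted +4: ink reversed is kni. Two steps: reverse the string, then apply a Caesar shift of +4.
Reversing it on qil: shift back: q−4=m, i−4=e, l−4=h → meh; then reverse → hem.

hem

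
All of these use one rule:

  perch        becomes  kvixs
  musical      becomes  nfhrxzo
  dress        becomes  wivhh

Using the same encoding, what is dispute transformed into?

wrhkfgv

Each pair mirrors across the alphabet (p↔k, e↔v, r↔i): positions sum to 25. This is the alphabet-reversal cipher (Atbash): a becomes z, b becomes y, etc.
On dispute: d↔w, i↔r, s↔h, p↔k, u↔f, t↔g, e↔v.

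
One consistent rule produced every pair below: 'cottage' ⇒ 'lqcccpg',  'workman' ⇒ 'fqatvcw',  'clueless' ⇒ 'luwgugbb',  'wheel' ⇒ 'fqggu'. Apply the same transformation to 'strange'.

bcacwpg

The shift depends on letter class: consonant c→l is +9, but vowel o→q is +2. Two shifts are in play — +2 for a/e/i/o/u, +9 for every other letter.
On strange: s(cons)+9=b, t(cons)+9=c, r(cons)+9=a, a(vowel)+2=c, n(cons)+9=w, g(cons)+9=p, e(vowel)+2=g.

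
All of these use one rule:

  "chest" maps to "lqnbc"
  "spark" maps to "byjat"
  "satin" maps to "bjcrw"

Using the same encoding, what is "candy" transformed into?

Compare letters: c→l is +9, h→q is +9, e→n is +9 — a constant shift. It's a constant shift of +9 (ROT9).
Applying it to candy: c+9=l, a+9=j, n+9=w, d+9=m, y+9=h.

ljwmh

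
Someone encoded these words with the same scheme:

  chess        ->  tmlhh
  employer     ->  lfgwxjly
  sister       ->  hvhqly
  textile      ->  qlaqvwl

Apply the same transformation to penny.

glooj

c(2)→t(19) and h(7)→m(12) fit y≡9x+1 (mod 26); the inverse of 9 mod 26 is 3. Each letter's alphabet position (a=0..z=25) is mapped through 9·x+1 mod 26 — an affine cipher.
Applying it to penny: p(15)→9·15+1≡6=g; e(4)→9·4+1≡11=l; n(13)→9·13+1≡14=o; n(13)→9·13+1≡14=o; y(24)→9·24+1≡9=j (all mod 26).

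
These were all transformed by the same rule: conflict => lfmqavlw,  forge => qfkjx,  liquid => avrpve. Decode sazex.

blade

c(2)→l(11) and o(14)→f(5) fit y≡19x+25 (mod 26); the inverse of 19 mod 26 is 11. Each letter's alphabet position (a=0..z=25) is mapped through 19·x+25 mod 26 — an affine cipher.
Undoing it on sazex: s(18)→11·(18−25)≡1=b; a(0)→11·(0−25)≡11=l; z(25)→11·(25−25)≡0=a; e(4)→11·(4−25)≡3=d; x(23)→11·(23−25)≡4=e (all mod 26).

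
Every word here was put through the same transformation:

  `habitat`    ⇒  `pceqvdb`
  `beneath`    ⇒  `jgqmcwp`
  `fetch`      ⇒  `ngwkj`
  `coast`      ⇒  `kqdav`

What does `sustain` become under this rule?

awvbclv

It's a Vigenère-style cipher with numeric key [8,2,3]: position i shifts by key[i mod 3].
Applying it to sustain: s+8=a, u+2=w, s+3=v, t+8=b, a+2=c, i+3=l, n+8=v.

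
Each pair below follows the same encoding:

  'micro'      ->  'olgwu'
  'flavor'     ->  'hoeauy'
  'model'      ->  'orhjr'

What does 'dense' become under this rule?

In micro: m→o is +2, i→l is +3, c→g is +4, r→w is +5 — the shift increases by 1 each position. Letter i (0-indexed) is shifted by i+2, so successive shifts are 2, 3, 4, ….
Applying it to dense: d+2=f, e+3=h, n+4=r, s+5=x, e+6=k.

fhrxk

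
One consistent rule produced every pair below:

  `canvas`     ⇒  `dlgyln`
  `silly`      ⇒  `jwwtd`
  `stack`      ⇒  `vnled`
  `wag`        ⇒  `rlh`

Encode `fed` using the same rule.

opq

The output letters match the input read backwards, each shifted +11: canvas reversed is savnac. Read the word backwards and shift each letter +11.
Applying it to fed: reverse → def; then shift: d+11=o, e+11=p, f+11=q.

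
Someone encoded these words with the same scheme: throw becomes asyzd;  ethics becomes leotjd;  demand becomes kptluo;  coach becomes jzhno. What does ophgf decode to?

Shifts by position in throw: pos 0: t→a (+7), pos 1: h→s (+11), pos 2: r→y (+7), pos 3: o→z (+11) — repeating every 2. The shifts repeat in a cycle of length 2: positions 0,1,… shift by +7, +11, then the pattern repeats.
Reversing it on ophgf: o−7=h, p−11=e, h−7=a, g−11=v, f−7=y.

heavy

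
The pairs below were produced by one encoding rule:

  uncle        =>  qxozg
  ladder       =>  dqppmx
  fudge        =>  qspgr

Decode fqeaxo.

closet

Two steps: reverse the string, then apply a Caesar shift of +12.
Reversing it on fqeaxo: shift back: f−12=t, q−12=e, e−12=s, a−12=o, x−12=l, o−12=c → tesolc; then reverse → closet.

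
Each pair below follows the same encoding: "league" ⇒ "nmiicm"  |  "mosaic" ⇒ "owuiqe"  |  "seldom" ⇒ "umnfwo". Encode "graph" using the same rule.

The shift depends on letter class: consonant l→n is +2, but vowel e→m is +8. Two shifts are in play — +8 for a/e/i/o/u, +2 for every other letter.
On graph: g(cons)+2=i, r(cons)+2=t, a(vowel)+8=i, p(cons)+2=r, h(cons)+2=j.

itirj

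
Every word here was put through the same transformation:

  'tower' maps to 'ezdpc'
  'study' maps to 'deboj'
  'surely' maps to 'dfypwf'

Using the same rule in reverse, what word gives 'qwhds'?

flash

Shifts by position in tower: pos 0: t→e (+11), pos 1: o→z (+11), pos 2: w→d (+7), pos 3: e→p (+11), pos 4: r→c (+11) — repeating every 3. It's a Vigenère-style cipher with numeric key [11,11,7]: position i shifts by key[i mod 3].
Undoing it on qwhds: q−11=f, w−11=l, h−7=a, d−11=s, s−11=h.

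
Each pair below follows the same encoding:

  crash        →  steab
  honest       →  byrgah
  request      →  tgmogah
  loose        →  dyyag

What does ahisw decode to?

c(2)→s(18) and r(17)→t(19) fit y≡7x+4 (mod 26); the inverse of 7 mod 26 is 15. This is an affine cipher: with a=0,…,z=25, each position x becomes (7x+4) mod 26.
Decoding ahisw: a(0)→15·(0−4)≡18=s; h(7)→15·(7−4)≡19=t; i(8)→15·(8−4)≡8=i; s(18)→15·(18−4)≡2=c; w(22)→15·(22−4)≡10=k (all mod 26).

stick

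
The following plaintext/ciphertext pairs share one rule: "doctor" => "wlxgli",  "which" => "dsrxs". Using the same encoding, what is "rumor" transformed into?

This is the alphabet-reversal cipher (Atbash): a becomes z, b becomes y, etc.
Applying it to rumor: r↔i, u↔f, m↔n, o↔l, r↔i.

ifnli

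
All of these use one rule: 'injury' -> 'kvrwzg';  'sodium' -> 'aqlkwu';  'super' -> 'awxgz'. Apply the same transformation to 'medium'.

uglkwu

Vowels shift forward by 2 and consonants shift forward by 8.
For medium: m(cons)+8=u, e(vowel)+2=g, d(cons)+8=l, i(vowel)+2=k, u(vowel)+2=w, m(cons)+8=u.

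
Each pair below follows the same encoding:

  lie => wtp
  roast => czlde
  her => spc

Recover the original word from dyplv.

sneak

Compare letters: l→w is +11, i→t is +11, e→p is +11 — a constant shift. Each letter is shifted forward by 11 in the alphabet (a Caesar shift of +11).
Undoing it on dyplv: d−11=s, y−11=n, p−11=e, l−11=a, v−11=k.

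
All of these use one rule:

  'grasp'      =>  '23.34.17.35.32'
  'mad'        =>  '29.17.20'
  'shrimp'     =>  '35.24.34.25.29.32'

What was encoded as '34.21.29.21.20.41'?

remedy

g is letter #7 and maps to 23: an offset of 16. The number is (letter's place in the alphabet, a=1) + 16.
Undoing it on 34.21.29.21.20.41: 34→(34−16)÷1=18=r, 21→(21−16)÷1=5=e, 29→(29−16)÷1=13=m, 21→(21−16)÷1=5=e, 20→(20−16)÷1=4=d, 41→(41−16)÷1=25=y.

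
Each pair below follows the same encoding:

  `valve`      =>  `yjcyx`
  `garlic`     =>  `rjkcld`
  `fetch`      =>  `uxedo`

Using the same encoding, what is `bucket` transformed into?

This is an affine cipher: with a=0,…,z=25, each position x becomes (23x+9) mod 26.
On bucket: b(1)→23·1+9≡6=g; u(20)→23·20+9≡1=b; c(2)→23·2+9≡3=d; k(10)→23·10+9≡5=f; e(4)→23·4+9≡23=x; t(19)→23·19+9≡4=e (all mod 26).

gbdfxe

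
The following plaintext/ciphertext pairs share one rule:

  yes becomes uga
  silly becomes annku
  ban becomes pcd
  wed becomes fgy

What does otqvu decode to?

The word is reversed, then every letter is shifted forward by 2.
Decoding otqvu: shift back: o−2=m, t−2=r, q−2=o, v−2=t, u−2=s → mrots; then reverse → storm.

storm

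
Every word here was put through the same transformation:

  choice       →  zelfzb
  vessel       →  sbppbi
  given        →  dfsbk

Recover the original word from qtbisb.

Each letter is shifted forward by 23 in the alphabet (a Caesar shift of +23).
Undoing it on qtbisb: q−23=t, t−23=w, b−23=e, i−23=l, s−23=v, b−23=e.

twelve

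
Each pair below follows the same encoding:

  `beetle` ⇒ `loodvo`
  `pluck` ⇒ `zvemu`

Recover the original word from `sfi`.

ivy

Compare letters: b→l is +10, e→o is +10, e→o is +10 — a constant shift. It's a constant shift of +10 (ROT10).
Reversing it on sfi: s−10=i, f−10=v, i−10=y.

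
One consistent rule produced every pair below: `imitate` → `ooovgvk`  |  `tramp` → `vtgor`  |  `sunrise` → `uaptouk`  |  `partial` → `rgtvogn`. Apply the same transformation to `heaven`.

jkgxkp

The shift depends on letter class: consonant m→o is +2, but vowel i→o is +6. Vowels shift forward by 6 and consonants shift forward by 2.
Applying it to heaven: h(cons)+2=j, e(vowel)+6=k, a(vowel)+6=g, v(cons)+2=x, e(vowel)+6=k, n(cons)+2=p.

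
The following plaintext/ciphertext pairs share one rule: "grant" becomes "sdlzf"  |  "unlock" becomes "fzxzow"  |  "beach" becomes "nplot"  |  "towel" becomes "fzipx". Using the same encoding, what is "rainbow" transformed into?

dltznzi

The shift depends on letter class: consonant g→s is +12, but vowel a→l is +11. Vowels shift forward by 11 and consonants shift forward by 12.
On rainbow: r(cons)+12=d, a(vowel)+11=l, i(vowel)+11=t, n(cons)+12=z, b(cons)+12=n, o(vowel)+11=z, w(cons)+12=i.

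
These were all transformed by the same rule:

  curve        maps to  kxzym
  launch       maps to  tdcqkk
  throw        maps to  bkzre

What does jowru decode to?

The shifts repeat in a cycle of length 2: positions 0,1,… shift by +8, +3, then the pattern repeats.
Undoing it on jowru: j−8=b, o−3=l, w−8=o, r−3=o, u−8=m.

bloom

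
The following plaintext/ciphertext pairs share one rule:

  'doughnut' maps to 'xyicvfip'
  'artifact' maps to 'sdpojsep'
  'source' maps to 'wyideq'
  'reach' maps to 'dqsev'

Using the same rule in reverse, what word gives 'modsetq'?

This is an affine cipher: with a=0,…,z=25, each position x becomes (19x+18) mod 26.
Undoing it on modsetq: m(12)→11·(12−18)≡12=m; o(14)→11·(14−18)≡8=i; d(3)→11·(3−18)≡17=r; s(18)→11·(18−18)≡0=a; e(4)→11·(4−18)≡2=c; t(19)→11·(19−18)≡11=l; q(16)→11·(16−18)≡4=e (all mod 26).

miracle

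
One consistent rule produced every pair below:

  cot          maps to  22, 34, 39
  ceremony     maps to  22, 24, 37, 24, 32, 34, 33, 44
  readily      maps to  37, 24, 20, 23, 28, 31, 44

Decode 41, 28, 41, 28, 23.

c is letter #3 and maps to 22: an offset of 19. Each letter is replaced by its alphabet position (a=1..z=26) + 19.
Decoding 41, 28, 41, 28, 23: 41→(41−19)÷1=22=v, 28→(28−19)÷1=9=i, 41→(41−19)÷1=22=v, 28→(28−19)÷1=9=i, 23→(23−19)÷1=4=d.

vivid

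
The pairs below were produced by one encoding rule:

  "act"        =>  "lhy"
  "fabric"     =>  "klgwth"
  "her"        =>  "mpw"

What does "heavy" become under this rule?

mplad

The rule splits by letter class: vowels +11, consonants +5.
Applying it to heavy: h(cons)+5=m, e(vowel)+11=p, a(vowel)+11=l, v(cons)+5=a, y(cons)+5=d.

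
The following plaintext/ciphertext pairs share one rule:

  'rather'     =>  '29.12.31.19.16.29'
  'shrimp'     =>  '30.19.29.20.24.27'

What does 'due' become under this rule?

15.32.16

r is letter #18 and maps to 29: an offset of 11. The number is (letter's place in the alphabet, a=1) + 11.
For due: d=4→15, u=21→32, e=5→16.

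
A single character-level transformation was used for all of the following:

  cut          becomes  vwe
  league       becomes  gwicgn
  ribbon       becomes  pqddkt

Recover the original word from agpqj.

Two steps: reverse the string, then apply a Caesar shift of +2.
Undoing it on agpqj: shift back: a−2=y, g−2=e, p−2=n, q−2=o, j−2=h → yenoh; then reverse → honey.

honey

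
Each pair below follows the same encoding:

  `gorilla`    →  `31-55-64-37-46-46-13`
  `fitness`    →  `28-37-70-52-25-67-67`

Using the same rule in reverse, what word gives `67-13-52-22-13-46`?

sandal

g(#7)→31 and o(#15)→55: differences scale by 3, so n = 3·pos + 10. The formula is n = 3×(alphabet index, a=1) + 10.
Undoing it on 67-13-52-22-13-46: 67→(67−10)÷3=19=s, 13→(13−10)÷3=1=a, 52→(52−10)÷3=14=n, 22→(22−10)÷3=4=d, 13→(13−10)÷3=1=a, 46→(46−10)÷3=12=l.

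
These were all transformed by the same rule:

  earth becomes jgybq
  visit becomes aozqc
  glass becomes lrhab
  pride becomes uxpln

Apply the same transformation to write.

bxpbn

In earth: e→j is +5, a→g is +6, r→y is +7, t→b is +8 — the shift increases by 1 each position. The shift increases by 1 at each position, starting from +5: 5, 6, 7, ….
For write: w+5=b, r+6=x, i+7=p, t+8=b, e+9=n.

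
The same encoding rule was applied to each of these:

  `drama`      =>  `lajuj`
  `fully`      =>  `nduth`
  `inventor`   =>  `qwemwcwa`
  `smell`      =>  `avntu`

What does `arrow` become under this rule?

iaawf

The shifts repeat in a cycle of length 3: positions 0,1,… shift by +8, +9, +9, then the pattern repeats.
Applying it to arrow: a+8=i, r+9=a, r+9=a, o+8=w, w+9=f.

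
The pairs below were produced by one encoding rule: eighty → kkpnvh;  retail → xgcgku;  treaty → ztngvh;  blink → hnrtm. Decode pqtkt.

joker

It's a Vigenère-style cipher with numeric key [6,2,9]: position i shifts by key[i mod 3].
Undoing it on pqtkt: p−6=j, q−2=o, t−9=k, k−6=e, t−2=r.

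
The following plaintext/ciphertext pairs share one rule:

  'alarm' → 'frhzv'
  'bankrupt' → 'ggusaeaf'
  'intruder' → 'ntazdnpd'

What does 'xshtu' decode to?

In alarm: a→f is +5, l→r is +6, a→h is +7, r→z is +8 — the shift increases by 1 each position. The shift increases by 1 at each position, starting from +5: 5, 6, 7, ….
Undoing it on xshtu: x−5=s, s−6=m, h−7=a, t−8=l, u−9=l.

small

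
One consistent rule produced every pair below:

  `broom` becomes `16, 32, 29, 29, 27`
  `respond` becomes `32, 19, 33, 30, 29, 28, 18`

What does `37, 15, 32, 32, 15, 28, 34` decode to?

b is letter #2 and maps to 16: an offset of 14. Each letter is replaced by its alphabet position (a=1..z=26) + 14.
Reversing it on 37, 15, 32, 32, 15, 28, 34: 37→(37−14)÷1=23=w, 15→(15−14)÷1=1=a, 32→(32−14)÷1=18=r, 32→(32−14)÷1=18=r, 15→(15−14)÷1=1=a, 28→(28−14)÷1=14=n, 34→(34−14)÷1=20=t.

warrant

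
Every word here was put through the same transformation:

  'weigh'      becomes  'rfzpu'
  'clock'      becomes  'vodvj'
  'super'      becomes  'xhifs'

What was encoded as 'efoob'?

jelly

w(22)→r(17) and e(4)→f(5) fit y≡5x+11 (mod 26); the inverse of 5 mod 26 is 21. This is an affine cipher: with a=0,…,z=25, each position x becomes (5x+11) mod 26.
Decoding efoob: e(4)→21·(4−11)≡9=j; f(5)→21·(5−11)≡4=e; o(14)→21·(14−11)≡11=l; o(14)→21·(14−11)≡11=l; b(1)→21·(1−11)≡24=y (all mod 26).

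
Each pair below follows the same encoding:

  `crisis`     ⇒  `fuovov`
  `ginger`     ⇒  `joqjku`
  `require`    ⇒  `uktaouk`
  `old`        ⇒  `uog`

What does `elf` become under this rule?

The shift depends on letter class: consonant c→f is +3, but vowel i→o is +6. Two shifts are in play — +6 for a/e/i/o/u, +3 for every other letter.
For elf: e(vowel)+6=k, l(cons)+3=o, f(cons)+3=i.

koi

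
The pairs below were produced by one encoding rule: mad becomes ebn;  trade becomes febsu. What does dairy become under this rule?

zsjbe

The word is reversed, then every letter is shifted forward by 1.
On dairy: reverse → yriad; then shift: y+1=z, r+1=s, i+1=j, a+1=b, d+1=e.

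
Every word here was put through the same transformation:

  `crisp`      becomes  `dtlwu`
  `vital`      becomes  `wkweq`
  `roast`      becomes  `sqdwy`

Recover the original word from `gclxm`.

In crisp: c→d is +1, r→t is +2, i→l is +3, s→w is +4 — the shift increases by 1 each position. Letter i (0-indexed) is shifted by i+1, so successive shifts are 1, 2, 3, ….
Reversing it on gclxm: g−1=f, c−2=a, l−3=i, x−4=t, m−5=h.

faith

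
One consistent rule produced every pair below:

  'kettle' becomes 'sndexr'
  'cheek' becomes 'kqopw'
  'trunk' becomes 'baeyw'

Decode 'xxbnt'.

In kettle: k→s is +8, e→n is +9, t→d is +10, t→e is +11 — the shift increases by 1 each position. Letter i (0-indexed) is shifted by i+8, so successive shifts are 8, 9, 10, ….
Undoing it on xxbnt: x−8=p, x−9=o, b−10=r, n−11=c, t−12=h.

porch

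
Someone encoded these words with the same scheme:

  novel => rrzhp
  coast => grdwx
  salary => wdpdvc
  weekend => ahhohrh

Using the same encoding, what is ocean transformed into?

rghdr

The rule splits by letter class: vowels +3, consonants +4.
On ocean: o(vowel)+3=r, c(cons)+4=g, e(vowel)+3=h, a(vowel)+3=d, n(cons)+4=r.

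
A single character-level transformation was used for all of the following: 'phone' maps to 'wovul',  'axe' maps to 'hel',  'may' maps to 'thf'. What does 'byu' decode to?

urn

Compare letters: p→w is +7, h→o is +7, o→v is +7 — a constant shift. This is a Caesar cipher with shift 7.
Undoing it on byu: b−7=u, y−7=r, u−7=n.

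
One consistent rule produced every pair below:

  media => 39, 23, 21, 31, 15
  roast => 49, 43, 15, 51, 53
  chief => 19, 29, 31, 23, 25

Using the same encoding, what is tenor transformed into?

53, 23, 41, 43, 49

Each letter becomes 2×(its alphabet position, a=1..z=26) + 13.
On tenor: t=20→53, e=5→23, n=14→41, o=15→43, r=18→49.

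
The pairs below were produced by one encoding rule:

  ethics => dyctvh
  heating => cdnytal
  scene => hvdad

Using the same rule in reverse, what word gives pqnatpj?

e(4)→d(3) and t(19)→y(24) fit y≡17x+13 (mod 26); the inverse of 17 mod 26 is 23. This is an affine cipher: with a=0,…,z=25, each position x becomes (17x+13) mod 26.
Decoding pqnatpj: p(15)→23·(15−13)≡20=u; q(16)→23·(16−13)≡17=r; n(13)→23·(13−13)≡0=a; a(0)→23·(0−13)≡13=n; t(19)→23·(19−13)≡8=i; p(15)→23·(15−13)≡20=u; j(9)→23·(9−13)≡12=m (all mod 26).

uranium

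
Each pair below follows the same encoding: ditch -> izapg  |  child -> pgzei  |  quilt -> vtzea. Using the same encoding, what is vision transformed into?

d(3)→i(8) and i(8)→z(25) fit y≡19x+3 (mod 26); the inverse of 19 mod 26 is 11. This is an affine cipher: with a=0,…,z=25, each position x becomes (19x+3) mod 26.
On vision: v(21)→19·21+3≡12=m; i(8)→19·8+3≡25=z; s(18)→19·18+3≡7=h; i(8)→19·8+3≡25=z; o(14)→19·14+3≡9=j; n(13)→19·13+3≡16=q (all mod 26).

mzhzjq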